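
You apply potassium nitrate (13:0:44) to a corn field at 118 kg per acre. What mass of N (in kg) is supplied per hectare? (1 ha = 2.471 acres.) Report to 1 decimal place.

37.9 kg N per hectare

nitrogen per acre = 118 × 13% = 15.34 kg.
Convert to per hectare: 15.34 × 2.471 = 37.9051 kg.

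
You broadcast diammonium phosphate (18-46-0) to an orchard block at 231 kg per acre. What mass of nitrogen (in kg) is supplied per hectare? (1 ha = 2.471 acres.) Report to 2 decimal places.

102.74 kg N per hectare

nitrogen per acre = 231 × 18% = 41.58 kg.
Convert to per hectare: 41.58 × 2.471 = 102.744 kg.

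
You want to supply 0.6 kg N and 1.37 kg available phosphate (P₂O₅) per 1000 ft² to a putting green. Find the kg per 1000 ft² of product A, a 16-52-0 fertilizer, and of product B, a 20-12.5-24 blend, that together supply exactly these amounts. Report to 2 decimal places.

Let a = kg of product A, b = kg of product B (per 1000 ft²).
N: 0.16·a + 0.2·b = 0.6
P₂O₅: 0.52·a + 0.125·b = 1.37
Solving simultaneously: a = 2.36905, b = 1.10476.

2.37 kg product A, 1.10 kg product B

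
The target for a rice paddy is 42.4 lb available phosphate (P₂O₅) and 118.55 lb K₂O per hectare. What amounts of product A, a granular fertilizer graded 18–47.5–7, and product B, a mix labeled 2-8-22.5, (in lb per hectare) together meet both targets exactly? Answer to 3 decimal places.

With a, b = lb per hectare of product A and product B:
P₂O₅: 0.475·a + 0.08·b = 42.4
K₂O: 0.07·a + 0.225·b = 118.55
Eliminate a: (row1) − 0.475/0.07·(row2) → -1.44679·b = -762.046, so b = 526.7169.
Back-substitute: a = (42.4 − 0.08·526.7169) / 0.475 = 0.55295.

0.553 lb product A, 526.717 lb product B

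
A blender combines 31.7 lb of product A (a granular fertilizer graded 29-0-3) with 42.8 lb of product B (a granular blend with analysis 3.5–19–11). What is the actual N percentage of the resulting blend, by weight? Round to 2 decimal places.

14.35% N

Total mass = 31.7 + 42.8 = 74.5 lb.
N mass = 29%×31.7 + 3.5%×42.8 = 10.691 lb.
% N = 10.691 / 74.5 = 14.3503%.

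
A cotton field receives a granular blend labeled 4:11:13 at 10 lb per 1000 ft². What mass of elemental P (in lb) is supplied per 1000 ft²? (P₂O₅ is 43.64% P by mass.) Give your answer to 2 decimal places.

0.48 lb P per thousand sq ft

P₂O₅ per 1000 ft² = 10 × 11% = 1.1 lb.
Elemental P = 1.1 × 0.4364 = 0.48004 lb per 1000 ft².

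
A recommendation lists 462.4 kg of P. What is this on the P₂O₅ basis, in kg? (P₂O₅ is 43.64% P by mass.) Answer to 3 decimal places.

P₂O₅ = 462.4 / 0.4364 = 1059.5784 kg.

1059.578 kg P₂O₅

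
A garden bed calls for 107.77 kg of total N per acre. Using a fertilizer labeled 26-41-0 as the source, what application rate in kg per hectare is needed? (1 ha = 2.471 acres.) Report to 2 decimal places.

Product per acre = 107.77 / 26% = 414.5 kg.
Convert to per hectare: 414.5 × 2.471 = 1024.229 kg.

1024.23 kg of product per hectare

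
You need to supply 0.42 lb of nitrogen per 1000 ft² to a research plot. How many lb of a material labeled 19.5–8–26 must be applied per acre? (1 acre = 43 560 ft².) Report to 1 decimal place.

Product per 1000 ft² = 0.42 / 19.5% = 2.15385 lb.
Convert to per acre: 2.15385 × 43.56 = 93.8215 lb.

93.8 lb of product per acre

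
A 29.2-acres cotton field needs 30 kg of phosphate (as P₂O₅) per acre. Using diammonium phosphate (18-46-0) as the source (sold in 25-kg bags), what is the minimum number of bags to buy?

Product per acre = 30 / 46% = 65.2174 kg.
Total product = 65.2174 × 29.2 = 1904.35 kg.
Bags = ⌈1904.35 / 25⌉ = 77.

77 bags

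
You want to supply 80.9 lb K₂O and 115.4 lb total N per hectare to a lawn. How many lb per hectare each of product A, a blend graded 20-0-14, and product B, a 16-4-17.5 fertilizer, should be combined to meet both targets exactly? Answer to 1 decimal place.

Per-hectare balance (a = product A, b = product B):
K₂O: 0.14·a + 0.175·b = 80.9
N: 0.2·a + 0.16·b = 115.4
Eliminate a: (row1) − 0.14/0.2·(row2) → 0.063·b = 0.12, so b = 1.90476.
Back-substitute: a = (80.9 − 0.175·1.90476) / 0.14 = 575.476.

575.5 lb product A, 1.9 lb product B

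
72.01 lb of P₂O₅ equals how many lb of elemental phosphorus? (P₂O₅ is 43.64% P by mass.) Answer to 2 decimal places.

P = 72.01 × 0.4364 = 31.4252 lb.

31.43 lb P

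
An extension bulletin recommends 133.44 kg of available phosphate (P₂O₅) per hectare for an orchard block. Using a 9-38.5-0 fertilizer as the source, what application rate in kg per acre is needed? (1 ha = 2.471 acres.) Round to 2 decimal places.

Product per hectare = 133.44 / 38.5% = 346.597 kg.
Convert to per acre: 346.597 × 0.404694 = 140.266 kg.

140.27 kg of product per acre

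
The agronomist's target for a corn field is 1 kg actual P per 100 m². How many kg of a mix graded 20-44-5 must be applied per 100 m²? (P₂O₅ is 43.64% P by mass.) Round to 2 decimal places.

As P₂O₅: 1 / 0.4364 = 2.29148 kg per 100 m².
Product per 100 m² = 2.29148 / 44% = 5.2079 kg.

5.21 kg of product per hundred sq m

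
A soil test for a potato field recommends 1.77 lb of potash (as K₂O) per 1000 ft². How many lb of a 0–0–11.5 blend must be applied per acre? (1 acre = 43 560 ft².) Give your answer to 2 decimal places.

Product per 1000 ft² = 1.77 / 11.5% = 15.3913 lb.
Convert to per acre: 15.3913 × 43.56 = 670.445 lb.

670.45 lb of product per acre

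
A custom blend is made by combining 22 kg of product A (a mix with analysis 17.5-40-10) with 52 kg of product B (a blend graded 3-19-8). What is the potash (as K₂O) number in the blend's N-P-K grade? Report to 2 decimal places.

8.59% K₂O

Total mass = 22 + 52 = 74 kg.
K₂O mass = 10%×22 + 8%×52 = 6.36 kg.
% K₂O = 6.36 / 74 = 8.59459%.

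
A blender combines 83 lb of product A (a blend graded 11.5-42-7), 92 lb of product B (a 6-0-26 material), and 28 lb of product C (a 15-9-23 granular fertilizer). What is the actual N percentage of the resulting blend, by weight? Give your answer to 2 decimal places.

Total mass = 83 + 92 + 28 = 203 lb.
N mass = 11.5%×83 + 6%×92 + 15%×28 = 19.265 lb.
% N = 19.265 / 203 = 9.49015%.

9.49% N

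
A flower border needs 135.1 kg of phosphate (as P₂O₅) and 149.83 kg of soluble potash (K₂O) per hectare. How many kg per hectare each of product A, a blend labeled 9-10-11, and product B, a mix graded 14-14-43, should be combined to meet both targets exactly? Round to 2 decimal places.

1344.81 kg product A, 4.42 kg product B

Per-hectare balance (a = product A, b = product B):
P₂O₅: 0.1·a + 0.14·b = 135.1
K₂O: 0.11·a + 0.43·b = 149.83
Solving simultaneously: a = 1344.812, b = 4.42029.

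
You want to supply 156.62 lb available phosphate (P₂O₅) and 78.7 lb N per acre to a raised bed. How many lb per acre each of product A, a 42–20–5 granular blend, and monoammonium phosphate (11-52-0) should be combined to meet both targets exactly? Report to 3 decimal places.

Let a = lb of product A, b = lb of monoammonium phosphate (per acre).
P₂O₅: 0.2·a + 0.52·b = 156.62
N: 0.42·a + 0.11·b = 78.7
Solving simultaneously: a = 120.6507, b = 254.7882.

120.651 lb product A, 254.788 lb monoammonium phosphate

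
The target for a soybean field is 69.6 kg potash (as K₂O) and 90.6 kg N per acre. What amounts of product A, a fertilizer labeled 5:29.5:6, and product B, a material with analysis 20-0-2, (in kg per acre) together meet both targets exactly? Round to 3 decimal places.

1100.727 kg product A, 177.818 kg product B

Per-acre balance (a = product A, b = product B):
K₂O: 0.06·a + 0.02·b = 69.6
N: 0.05·a + 0.2·b = 90.6
Eliminate a: (row1) − 0.06/0.05·(row2) → -0.22·b = -39.12, so b = 177.8182.
Back-substitute: a = (69.6 − 0.02·177.8182) / 0.06 = 1100.7273.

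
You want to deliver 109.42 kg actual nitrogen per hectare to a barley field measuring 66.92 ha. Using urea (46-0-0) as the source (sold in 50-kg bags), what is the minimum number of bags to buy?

Product per hectare = 109.42 / 46% = 237.87 kg.
Total product = 237.87 × 66.92 = 15918.2 kg.
Bags = ⌈15918.2 / 50⌉ = 319.

319 bags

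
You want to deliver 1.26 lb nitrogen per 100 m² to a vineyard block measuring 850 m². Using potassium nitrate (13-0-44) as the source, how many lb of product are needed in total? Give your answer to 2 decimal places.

Product per 100 m² = 1.26 / 13% = 9.69231 lb.
Total product = 9.69231 × 850 / 100 = 82.3846 lb.

82.38 lb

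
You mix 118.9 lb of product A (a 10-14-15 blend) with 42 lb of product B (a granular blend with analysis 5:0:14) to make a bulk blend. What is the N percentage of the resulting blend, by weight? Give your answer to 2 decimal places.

Total mass = 118.9 + 42 = 160.9 lb.
N mass = 10%×118.9 + 5%×42 = 13.99 lb.
% N = 13.99 / 160.9 = 8.69484%.

8.69% N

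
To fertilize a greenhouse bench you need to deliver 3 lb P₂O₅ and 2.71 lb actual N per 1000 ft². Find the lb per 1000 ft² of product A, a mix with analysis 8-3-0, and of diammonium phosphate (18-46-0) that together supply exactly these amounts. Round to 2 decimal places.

With a, b = lb per 1000 ft² of product A and diammonium phosphate:
P₂O₅: 0.03·a + 0.46·b = 3
N: 0.08·a + 0.18·b = 2.71
Eliminate b: (row1) − 0.46/0.18·(row2) → -0.174444·a = -3.92556, so a = 22.5032.
Then b = (2.71 − 0.08·22.5032) / 0.18 = 5.05414.

22.50 lb product A, 5.05 lb diammonium phosphate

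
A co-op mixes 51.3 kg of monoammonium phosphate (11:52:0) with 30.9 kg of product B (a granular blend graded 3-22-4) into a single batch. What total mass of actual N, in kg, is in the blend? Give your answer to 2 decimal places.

N mass = 11%×51.3 + 3%×30.9 = 6.57 kg.

6.57 kg N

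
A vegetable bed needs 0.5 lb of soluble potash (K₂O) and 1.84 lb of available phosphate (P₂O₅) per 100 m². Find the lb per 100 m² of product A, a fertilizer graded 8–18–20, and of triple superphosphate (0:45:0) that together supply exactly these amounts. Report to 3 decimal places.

Let a = lb of product A, b = lb of triple superphosphate (per 100 m²).
K₂O: 0.2·a + 0·b = 0.5
P₂O₅: 0.18·a + 0.45·b = 1.84
From row1: a = (0.5 − 0·b) / 0.2.
Into row2: 0.18·(0.5 − 0·b)/0.2 + 0.45·b = 1.84 → b = 3.08889, a = 2.5.

2.500 lb product A, 3.089 lb triple superphosphate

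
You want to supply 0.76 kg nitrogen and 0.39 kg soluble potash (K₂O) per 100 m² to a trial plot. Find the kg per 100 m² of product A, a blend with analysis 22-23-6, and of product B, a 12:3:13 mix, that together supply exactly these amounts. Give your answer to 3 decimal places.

2.430 kg product A, 1.879 kg product B

Let a = kg of product A, b = kg of product B (per 100 m²).
N: 0.22·a + 0.12·b = 0.76
K₂O: 0.06·a + 0.13·b = 0.39
Eliminate a: (row1) − 0.22/0.06·(row2) → -0.356667·b = -0.67, so b = 1.8785.
Back-substitute: a = (0.76 − 0.12·1.8785) / 0.22 = 2.42991.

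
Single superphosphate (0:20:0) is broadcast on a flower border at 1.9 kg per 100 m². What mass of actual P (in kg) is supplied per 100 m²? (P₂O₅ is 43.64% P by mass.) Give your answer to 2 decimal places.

0.17 kg P per hundred sq m

P₂O₅ per 100 m² = 1.9 × 20% = 0.38 kg.
Elemental P = 0.38 × 0.4364 = 0.165832 kg per 100 m².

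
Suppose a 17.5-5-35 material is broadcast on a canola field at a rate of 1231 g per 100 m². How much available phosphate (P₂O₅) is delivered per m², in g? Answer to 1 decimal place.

0.6 g P₂O₅ per sq m

P₂O₅ per 100 m² = 1231 × 5% = 61.55 g.
Convert to per m²: 61.55 × 0.01 = 0.6155 g.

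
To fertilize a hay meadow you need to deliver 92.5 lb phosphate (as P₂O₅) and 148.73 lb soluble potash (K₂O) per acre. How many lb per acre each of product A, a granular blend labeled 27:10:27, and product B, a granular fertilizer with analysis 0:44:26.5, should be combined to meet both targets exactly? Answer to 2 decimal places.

Let a = lb of product A, b = lb of product B (per acre).
P₂O₅: 0.1·a + 0.44·b = 92.5
K₂O: 0.27·a + 0.265·b = 148.73
Solving simultaneously: a = 443.431, b = 109.447.

443.43 lb product A, 109.45 lb product B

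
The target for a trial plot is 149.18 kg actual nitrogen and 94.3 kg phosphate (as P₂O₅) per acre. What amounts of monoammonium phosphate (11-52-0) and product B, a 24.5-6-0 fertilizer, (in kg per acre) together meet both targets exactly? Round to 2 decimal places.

Per-acre balance (a = monoammonium phosphate, b = product B):
N: 0.11·a + 0.245·b = 149.18
P₂O₅: 0.52·a + 0.06·b = 94.3
Eliminate b: (row1) − 0.245/0.06·(row2) → -2.01333·a = -235.878, so a = 117.158.
Then b = (94.3 − 0.52·117.158) / 0.06 = 556.296.

117.16 kg monoammonium phosphate, 556.30 kg product B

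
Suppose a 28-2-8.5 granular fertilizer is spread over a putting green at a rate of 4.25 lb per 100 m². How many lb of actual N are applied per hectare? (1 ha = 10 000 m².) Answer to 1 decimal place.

nitrogen per 100 m² = 4.25 × 28% = 1.19 lb.
Convert to per hectare: 1.19 × 100 = 119 lb.

119.0 lb N per hectare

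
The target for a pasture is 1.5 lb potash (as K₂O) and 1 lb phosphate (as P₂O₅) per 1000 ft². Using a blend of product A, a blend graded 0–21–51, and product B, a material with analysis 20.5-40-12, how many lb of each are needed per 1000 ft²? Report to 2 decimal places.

2.68 lb product A, 1.09 lb product B

With a, b = lb per 1000 ft² of product A and product B:
K₂O: 0.51·a + 0.12·b = 1.5
P₂O₅: 0.21·a + 0.4·b = 1
From row1: a = (1.5 − 0.12·b) / 0.51.
Into row2: 0.21·(1.5 − 0.12·b)/0.51 + 0.4·b = 1 → b = 1.0906, a = 2.68456.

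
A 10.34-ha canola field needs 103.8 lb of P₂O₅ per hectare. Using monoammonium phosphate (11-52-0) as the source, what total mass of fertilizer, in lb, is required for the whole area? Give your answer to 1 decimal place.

2064.0 lb

Product per hectare = 103.8 / 52% = 199.615 lb.
Total product = 199.615 × 10.34 = 2064.02 lb.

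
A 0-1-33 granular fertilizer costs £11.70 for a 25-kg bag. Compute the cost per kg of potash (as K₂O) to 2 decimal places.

K₂O in bag = 25 × 33% = 8.25 kg.
Cost per kg K₂O = £11.70 / 8.25 = £1.4182.

£1.42 per kg K₂O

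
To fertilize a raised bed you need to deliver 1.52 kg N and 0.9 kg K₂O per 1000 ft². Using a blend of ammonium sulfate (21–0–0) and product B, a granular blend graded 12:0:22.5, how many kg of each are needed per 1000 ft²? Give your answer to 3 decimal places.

Let a = kg of ammonium sulfate, b = kg of product B (per 1000 ft²).
N: 0.21·a + 0.12·b = 1.52
K₂O: 0·a + 0.225·b = 0.9
Solving simultaneously: a = 4.95238, b = 4.

4.952 kg ammonium sulfate, 4.000 kg product B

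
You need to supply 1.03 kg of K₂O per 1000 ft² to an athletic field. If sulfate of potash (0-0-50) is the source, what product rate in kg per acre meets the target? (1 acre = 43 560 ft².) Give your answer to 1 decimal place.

89.7 kg of product per acre

Product per 1000 ft² = 1.03 / 50% = 2.06 kg.
Convert to per acre: 2.06 × 43.56 = 89.7336 kg.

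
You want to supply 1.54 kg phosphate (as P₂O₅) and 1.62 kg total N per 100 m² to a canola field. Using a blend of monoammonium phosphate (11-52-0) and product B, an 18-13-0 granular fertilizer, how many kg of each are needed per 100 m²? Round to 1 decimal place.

Let a = kg of monoammonium phosphate, b = kg of product B (per 100 m²).
P₂O₅: 0.52·a + 0.13·b = 1.54
N: 0.11·a + 0.18·b = 1.62
Eliminate a: (row1) − 0.52/0.11·(row2) → -0.720909·b = -6.11818, so b = 8.48676.
Back-substitute: a = (1.54 − 0.13·8.48676) / 0.52 = 0.839849.

0.8 kg monoammonium phosphate, 8.5 kg product B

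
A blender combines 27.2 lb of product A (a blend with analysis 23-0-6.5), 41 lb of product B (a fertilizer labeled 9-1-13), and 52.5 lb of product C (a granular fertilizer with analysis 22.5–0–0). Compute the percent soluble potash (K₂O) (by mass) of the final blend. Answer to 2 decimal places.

Total mass = 27.2 + 41 + 52.5 = 120.7 lb.
K₂O mass = 6.5%×27.2 + 13%×41 + 0%×52.5 = 7.098 lb.
% K₂O = 7.098 / 120.7 = 5.8807%.

5.88% K₂O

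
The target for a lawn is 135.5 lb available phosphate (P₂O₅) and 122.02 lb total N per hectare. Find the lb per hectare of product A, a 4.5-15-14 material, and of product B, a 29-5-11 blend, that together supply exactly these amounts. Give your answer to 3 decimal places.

With a, b = lb per hectare of product A and product B:
P₂O₅: 0.15·a + 0.05·b = 135.5
N: 0.045·a + 0.29·b = 122.02
From row1: a = (135.5 − 0.05·b) / 0.15.
Into row2: 0.045·(135.5 − 0.05·b)/0.15 + 0.29·b = 122.02 → b = 295.8909, a = 804.70303.

804.703 lb product A, 295.891 lb product B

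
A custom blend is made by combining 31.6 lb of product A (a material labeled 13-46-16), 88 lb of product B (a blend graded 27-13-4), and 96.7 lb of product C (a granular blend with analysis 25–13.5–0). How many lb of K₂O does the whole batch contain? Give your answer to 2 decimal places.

K₂O mass = 16%×31.6 + 4%×88 + 0%×96.7 = 8.576 lb.

8.58 lb K₂O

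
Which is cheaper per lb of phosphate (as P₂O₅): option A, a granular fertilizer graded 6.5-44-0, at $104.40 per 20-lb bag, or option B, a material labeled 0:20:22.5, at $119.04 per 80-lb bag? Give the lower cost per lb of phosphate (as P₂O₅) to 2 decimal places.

$7.44 per lb P₂O₅ (option B)

option A: P₂O₅ per bag = 20 × 44% = 8.8 lb; cost = 104.40 / 8.8 = $11.8636/lb P₂O₅.
option B: P₂O₅ per bag = 80 × 20% = 16 lb; cost = 119.04 / 16 = $7.4400/lb P₂O₅.
option B is cheaper.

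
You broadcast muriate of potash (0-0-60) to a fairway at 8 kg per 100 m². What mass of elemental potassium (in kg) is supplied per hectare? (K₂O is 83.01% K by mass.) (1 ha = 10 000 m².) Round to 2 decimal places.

K₂O per 100 m² = 8 × 60% = 4.8 kg.
Elemental K = 4.8 × 0.8301 = 3.98448 kg per 100 m².
Convert to per hectare: 3.98448 × 100 = 398.448 kg.

398.45 kg K per hectare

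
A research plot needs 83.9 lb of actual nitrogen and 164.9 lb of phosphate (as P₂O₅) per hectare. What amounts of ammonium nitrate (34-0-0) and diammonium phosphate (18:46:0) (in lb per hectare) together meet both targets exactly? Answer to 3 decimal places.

56.982 lb ammonium nitrate, 358.478 lb diammonium phosphate

Let a = lb of ammonium nitrate, b = lb of diammonium phosphate (per hectare).
N: 0.34·a + 0.18·b = 83.9
P₂O₅: 0·a + 0.46·b = 164.9
Solving simultaneously: a = 56.9821, b = 358.4783.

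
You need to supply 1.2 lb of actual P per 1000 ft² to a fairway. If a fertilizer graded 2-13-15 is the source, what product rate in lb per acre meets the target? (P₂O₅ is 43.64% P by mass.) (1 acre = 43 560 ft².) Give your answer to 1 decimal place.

As P₂O₅: 1.2 / 0.4364 = 2.74977 lb per 1000 ft².
Product per 1000 ft² = 2.74977 / 13% = 21.1521 lb.
Convert to per acre: 21.1521 × 43.56 = 921.385 lb.

921.4 lb of product per acre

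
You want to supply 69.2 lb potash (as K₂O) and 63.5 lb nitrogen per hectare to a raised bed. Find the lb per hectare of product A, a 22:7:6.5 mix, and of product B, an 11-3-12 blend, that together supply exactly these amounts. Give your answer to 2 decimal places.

With a, b = lb per hectare of product A and product B:
K₂O: 0.065·a + 0.12·b = 69.2
N: 0.22·a + 0.11·b = 63.5
Eliminate a: (row1) − 0.065/0.22·(row2) → 0.0875·b = 50.4386, so b = 576.442.
Back-substitute: a = (69.2 − 0.12·576.442) / 0.065 = 0.415584.

0.42 lb product A, 576.44 lb product B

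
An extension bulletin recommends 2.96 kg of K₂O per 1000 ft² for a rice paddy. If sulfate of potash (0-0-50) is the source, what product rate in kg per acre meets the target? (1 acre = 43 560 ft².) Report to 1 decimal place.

257.9 kg of product per acre

Product per 1000 ft² = 2.96 / 50% = 5.92 kg.
Convert to per acre: 5.92 × 43.56 = 257.875 kg.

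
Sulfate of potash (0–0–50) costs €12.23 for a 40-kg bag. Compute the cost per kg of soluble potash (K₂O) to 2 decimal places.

K₂O in bag = 40 × 50% = 20 kg.
Cost per kg K₂O = €12.23 / 20 = €0.6115.

€0.61 per kg K₂O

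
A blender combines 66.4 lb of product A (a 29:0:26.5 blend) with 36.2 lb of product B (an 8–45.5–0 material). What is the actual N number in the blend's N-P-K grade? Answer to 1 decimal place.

Total mass = 66.4 + 36.2 = 102.6 lb.
N mass = 29%×66.4 + 8%×36.2 = 22.152 lb.
% N = 22.152 / 102.6 = 21.5906%.

21.6% N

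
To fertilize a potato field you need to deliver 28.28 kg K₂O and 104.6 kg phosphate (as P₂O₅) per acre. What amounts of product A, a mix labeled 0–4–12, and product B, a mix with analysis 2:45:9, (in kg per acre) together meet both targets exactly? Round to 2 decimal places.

65.71 kg product A, 226.60 kg product B

Let a = kg of product A, b = kg of product B (per acre).
K₂O: 0.12·a + 0.09·b = 28.28
P₂O₅: 0.04·a + 0.45·b = 104.6
Eliminate b: (row1) − 0.09/0.45·(row2) → 0.112·a = 7.36, so a = 65.7143.
Then b = (104.6 − 0.04·65.7143) / 0.45 = 226.603.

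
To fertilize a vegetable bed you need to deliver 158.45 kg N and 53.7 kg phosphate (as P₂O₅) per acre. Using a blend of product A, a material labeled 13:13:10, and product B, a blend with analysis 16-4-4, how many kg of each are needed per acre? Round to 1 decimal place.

144.5 kg product A, 872.9 kg product B

Per-acre balance (a = product A, b = product B):
N: 0.13·a + 0.16·b = 158.45
P₂O₅: 0.13·a + 0.04·b = 53.7
From row1: a = (158.45 − 0.16·b) / 0.13.
Into row2: 0.13·(158.45 − 0.16·b)/0.13 + 0.04·b = 53.7 → b = 872.917, a = 144.487.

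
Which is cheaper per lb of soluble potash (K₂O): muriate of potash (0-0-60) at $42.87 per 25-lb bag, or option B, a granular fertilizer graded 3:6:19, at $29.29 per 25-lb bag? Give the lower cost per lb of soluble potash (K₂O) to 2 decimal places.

muriate of potash: K₂O per bag = 25 × 60% = 15 lb; cost = 42.87 / 15 = $2.8580/lb K₂O.
option B: K₂O per bag = 25 × 19% = 4.75 lb; cost = 29.29 / 4.75 = $6.1663/lb K₂O.
muriate of potash is cheaper.

$2.86 per lb K₂O (muriate of potash)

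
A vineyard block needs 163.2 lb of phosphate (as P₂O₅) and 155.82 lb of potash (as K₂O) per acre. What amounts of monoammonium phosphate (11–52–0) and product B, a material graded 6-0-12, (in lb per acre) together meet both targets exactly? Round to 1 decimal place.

313.8 lb monoammonium phosphate, 1298.5 lb product B

Per-acre balance (a = monoammonium phosphate, b = product B):
P₂O₅: 0.52·a + 0·b = 163.2
K₂O: 0·a + 0.12·b = 155.82
Solving simultaneously: a = 313.846, b = 1298.5.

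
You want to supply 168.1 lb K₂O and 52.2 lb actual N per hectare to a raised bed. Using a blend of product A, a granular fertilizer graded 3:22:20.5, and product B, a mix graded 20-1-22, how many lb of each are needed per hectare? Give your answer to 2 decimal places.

643.49 lb product A, 164.48 lb product B

Per-hectare balance (a = product A, b = product B):
K₂O: 0.205·a + 0.22·b = 168.1
N: 0.03·a + 0.2·b = 52.2
Eliminate b: (row1) − 0.22/0.2·(row2) → 0.172·a = 110.68, so a = 643.488.
Then b = (52.2 − 0.03·643.488) / 0.2 = 164.477.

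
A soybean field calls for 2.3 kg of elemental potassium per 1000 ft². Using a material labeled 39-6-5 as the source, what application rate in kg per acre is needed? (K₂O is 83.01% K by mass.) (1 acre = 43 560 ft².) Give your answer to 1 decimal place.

2413.9 kg of product per acre

As K₂O: 2.3 / 0.8301 = 2.77075 kg per 1000 ft².
Product per 1000 ft² = 2.77075 / 5% = 55.415 kg.
Convert to per acre: 55.415 × 43.56 = 2413.88 kg.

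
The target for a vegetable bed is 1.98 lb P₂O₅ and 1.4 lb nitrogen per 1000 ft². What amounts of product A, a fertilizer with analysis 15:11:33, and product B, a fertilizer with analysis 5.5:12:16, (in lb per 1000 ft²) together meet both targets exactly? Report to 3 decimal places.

With a, b = lb per 1000 ft² of product A and product B:
P₂O₅: 0.11·a + 0.12·b = 1.98
N: 0.15·a + 0.055·b = 1.4
Solving simultaneously: a = 4.94561, b = 11.9665.

4.946 lb product A, 11.967 lb product B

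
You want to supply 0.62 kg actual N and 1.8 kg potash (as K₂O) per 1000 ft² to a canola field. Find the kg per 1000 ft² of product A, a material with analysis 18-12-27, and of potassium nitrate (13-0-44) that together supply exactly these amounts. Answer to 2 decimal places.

With a, b = kg per 1000 ft² of product A and potassium nitrate:
N: 0.18·a + 0.13·b = 0.62
K₂O: 0.27·a + 0.44·b = 1.8
Eliminate a: (row1) − 0.18/0.27·(row2) → -0.163333·b = -0.58, so b = 3.55102.
Back-substitute: a = (0.62 − 0.13·3.55102) / 0.18 = 0.879819.

0.88 kg product A, 3.55 kg potassium nitrate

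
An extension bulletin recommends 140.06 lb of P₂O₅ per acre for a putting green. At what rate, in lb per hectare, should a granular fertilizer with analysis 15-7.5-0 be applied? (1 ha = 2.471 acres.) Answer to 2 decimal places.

Product per acre = 140.06 / 7.5% = 1867.47 lb.
Convert to per hectare: 1867.47 × 2.471 = 4614.5101 lb.

4614.51 lb of product per hectare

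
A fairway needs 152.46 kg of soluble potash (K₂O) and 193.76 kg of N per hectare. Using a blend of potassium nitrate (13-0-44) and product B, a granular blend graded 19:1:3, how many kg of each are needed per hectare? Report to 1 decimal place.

With a, b = kg per hectare of potassium nitrate and product B:
K₂O: 0.44·a + 0.03·b = 152.46
N: 0.13·a + 0.19·b = 193.76
Eliminate a: (row1) − 0.44/0.13·(row2) → -0.613077·b = -503.343, so b = 821.011.
Back-substitute: a = (152.46 − 0.03·821.011) / 0.44 = 290.522.

290.5 kg potassium nitrate, 821.0 kg product B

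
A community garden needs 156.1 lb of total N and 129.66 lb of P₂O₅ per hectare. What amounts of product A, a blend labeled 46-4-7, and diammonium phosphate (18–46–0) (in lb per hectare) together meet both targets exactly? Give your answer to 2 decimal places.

With a, b = lb per hectare of product A and diammonium phosphate:
N: 0.46·a + 0.18·b = 156.1
P₂O₅: 0.04·a + 0.46·b = 129.66
Solving simultaneously: a = 237.119, b = 261.2505.

237.12 lb product A, 261.25 lb diammonium phosphate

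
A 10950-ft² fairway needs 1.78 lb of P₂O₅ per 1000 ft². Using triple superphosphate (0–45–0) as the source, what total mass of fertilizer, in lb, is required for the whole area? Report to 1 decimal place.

43.3 lb

Product per 1000 ft² = 1.78 / 45% = 3.95556 lb.
Total product = 3.95556 × 10950 / 1000 = 43.3133 lb.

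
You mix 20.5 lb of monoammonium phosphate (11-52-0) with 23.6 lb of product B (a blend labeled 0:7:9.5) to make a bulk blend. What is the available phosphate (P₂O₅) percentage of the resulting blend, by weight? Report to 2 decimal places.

27.92% P₂O₅

Total mass = 20.5 + 23.6 = 44.1 lb.
P₂O₅ mass = 52%×20.5 + 7%×23.6 = 12.312 lb.
% P₂O₅ = 12.312 / 44.1 = 27.9184%.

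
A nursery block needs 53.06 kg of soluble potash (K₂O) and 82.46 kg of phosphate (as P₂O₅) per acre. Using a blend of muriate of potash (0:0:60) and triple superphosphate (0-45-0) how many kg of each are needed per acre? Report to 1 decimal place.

88.4 kg muriate of potash, 183.2 kg triple superphosphate

Let a = kg of muriate of potash, b = kg of triple superphosphate (per acre).
K₂O: 0.6·a + 0·b = 53.06
P₂O₅: 0·a + 0.45·b = 82.46
Solving simultaneously: a = 88.4333, b = 183.244.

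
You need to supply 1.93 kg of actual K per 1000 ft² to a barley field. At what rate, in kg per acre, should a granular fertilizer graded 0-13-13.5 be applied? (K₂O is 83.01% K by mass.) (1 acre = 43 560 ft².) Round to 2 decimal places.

750.21 kg of product per acre

As K₂O: 1.93 / 0.8301 = 2.32502 kg per 1000 ft².
Product per 1000 ft² = 2.32502 / 13.5% = 17.2224 kg.
Convert to per acre: 17.2224 × 43.56 = 750.207 kg.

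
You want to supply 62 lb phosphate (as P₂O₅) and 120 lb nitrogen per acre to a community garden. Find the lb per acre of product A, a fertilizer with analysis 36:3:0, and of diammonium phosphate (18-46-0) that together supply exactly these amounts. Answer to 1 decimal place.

274.9 lb product A, 116.9 lb diammonium phosphate

Let a = lb of product A, b = lb of diammonium phosphate (per acre).
P₂O₅: 0.03·a + 0.46·b = 62
N: 0.36·a + 0.18·b = 120
Eliminate b: (row1) − 0.46/0.18·(row2) → -0.89·a = -244.667, so a = 274.906.
Then b = (120 − 0.36·274.906) / 0.18 = 116.854.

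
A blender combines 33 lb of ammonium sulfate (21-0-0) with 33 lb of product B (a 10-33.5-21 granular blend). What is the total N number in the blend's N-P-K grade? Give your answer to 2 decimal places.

15.50% N

Total mass = 33 + 33 = 66 lb.
N mass = 21%×33 + 10%×33 = 10.23 lb.
% N = 10.23 / 66 = 15.5%.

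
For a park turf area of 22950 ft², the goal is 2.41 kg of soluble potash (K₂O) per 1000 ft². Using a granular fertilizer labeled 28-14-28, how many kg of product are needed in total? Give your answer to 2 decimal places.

197.53 kg

Product per 1000 ft² = 2.41 / 28% = 8.60714 kg.
Total product = 8.60714 × 22950 / 1000 = 197.534 kg.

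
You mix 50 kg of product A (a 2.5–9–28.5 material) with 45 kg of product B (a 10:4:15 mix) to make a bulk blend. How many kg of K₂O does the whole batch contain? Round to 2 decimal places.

21.00 kg K₂O

K₂O mass = 28.5%×50 + 15%×45 = 21 kg.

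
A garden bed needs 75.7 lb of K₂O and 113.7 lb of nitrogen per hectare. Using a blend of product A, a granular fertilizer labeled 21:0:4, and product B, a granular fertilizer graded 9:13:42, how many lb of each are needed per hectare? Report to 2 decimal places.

483.94 lb product A, 134.15 lb product B

With a, b = lb per hectare of product A and product B:
K₂O: 0.04·a + 0.42·b = 75.7
N: 0.21·a + 0.09·b = 113.7
Eliminate a: (row1) − 0.04/0.21·(row2) → 0.402857·b = 54.0429, so b = 134.149.
Back-substitute: a = (75.7 − 0.42·134.149) / 0.04 = 483.936.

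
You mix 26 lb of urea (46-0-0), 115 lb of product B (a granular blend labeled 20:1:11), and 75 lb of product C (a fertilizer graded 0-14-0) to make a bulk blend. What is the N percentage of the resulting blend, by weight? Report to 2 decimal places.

Total mass = 26 + 115 + 75 = 216 lb.
N mass = 46%×26 + 20%×115 + 0%×75 = 34.96 lb.
% N = 34.96 / 216 = 16.1852%.

16.19% N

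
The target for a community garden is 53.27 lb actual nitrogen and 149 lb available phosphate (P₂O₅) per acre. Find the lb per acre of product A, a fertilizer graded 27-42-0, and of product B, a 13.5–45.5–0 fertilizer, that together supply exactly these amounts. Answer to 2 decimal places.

62.33 lb product A, 269.94 lb product B

Let a = lb of product A, b = lb of product B (per acre).
N: 0.27·a + 0.135·b = 53.27
P₂O₅: 0.42·a + 0.455·b = 149
From row1: a = (53.27 − 0.135·b) / 0.27.
Into row2: 0.42·(53.27 − 0.135·b)/0.27 + 0.455·b = 149 → b = 269.941, a = 62.3258.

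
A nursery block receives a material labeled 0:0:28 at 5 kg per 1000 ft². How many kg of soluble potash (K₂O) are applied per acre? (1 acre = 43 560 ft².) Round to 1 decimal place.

61.0 kg K₂O per acre

K₂O per 1000 ft² = 5 × 28% = 1.4 kg.
Convert to per acre: 1.4 × 43.56 = 60.984 kg.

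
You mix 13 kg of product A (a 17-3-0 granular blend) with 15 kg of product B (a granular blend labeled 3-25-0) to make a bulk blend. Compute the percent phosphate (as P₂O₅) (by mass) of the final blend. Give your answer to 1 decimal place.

14.8% P₂O₅

Total mass = 13 + 15 = 28 kg.
P₂O₅ mass = 3%×13 + 25%×15 = 4.14 kg.
% P₂O₅ = 4.14 / 28 = 14.7857%.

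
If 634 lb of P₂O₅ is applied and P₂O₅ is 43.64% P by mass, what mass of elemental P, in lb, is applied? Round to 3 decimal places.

P = 634 × 0.4364 = 276.6776 lb.

276.678 lb P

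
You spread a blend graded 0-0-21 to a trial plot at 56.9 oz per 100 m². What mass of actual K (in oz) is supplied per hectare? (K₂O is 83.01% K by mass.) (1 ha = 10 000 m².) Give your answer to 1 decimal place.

K₂O per 100 m² = 56.9 × 21% = 11.949 oz.
Elemental K = 11.949 × 0.8301 = 9.91886 oz per 100 m².
Convert to per hectare: 9.91886 × 100 = 991.886 oz.

991.9 oz K per hectare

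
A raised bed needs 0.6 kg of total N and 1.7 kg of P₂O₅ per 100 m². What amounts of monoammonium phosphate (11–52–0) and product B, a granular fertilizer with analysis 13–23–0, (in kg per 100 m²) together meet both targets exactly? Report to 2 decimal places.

Let a = kg of monoammonium phosphate, b = kg of product B (per 100 m²).
N: 0.11·a + 0.13·b = 0.6
P₂O₅: 0.52·a + 0.23·b = 1.7
Eliminate b: (row1) − 0.13/0.23·(row2) → -0.183913·a = -0.36087, so a = 1.96217.
Then b = (1.7 − 0.52·1.96217) / 0.23 = 2.95508.

1.96 kg monoammonium phosphate, 2.96 kg product B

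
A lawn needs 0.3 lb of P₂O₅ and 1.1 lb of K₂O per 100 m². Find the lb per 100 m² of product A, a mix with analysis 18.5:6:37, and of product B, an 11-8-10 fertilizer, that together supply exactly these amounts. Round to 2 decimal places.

2.46 lb product A, 1.91 lb product B

Let a = lb of product A, b = lb of product B (per 100 m²).
P₂O₅: 0.06·a + 0.08·b = 0.3
K₂O: 0.37·a + 0.1·b = 1.1
Eliminate b: (row1) − 0.08/0.1·(row2) → -0.236·a = -0.58, so a = 2.45763.
Then b = (1.1 − 0.37·2.45763) / 0.1 = 1.90678.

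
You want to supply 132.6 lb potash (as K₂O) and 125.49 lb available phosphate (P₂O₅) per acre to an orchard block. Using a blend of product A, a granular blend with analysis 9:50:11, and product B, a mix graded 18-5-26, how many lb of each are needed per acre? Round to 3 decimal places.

208.814 lb product A, 421.655 lb product B

Per-acre balance (a = product A, b = product B):
K₂O: 0.11·a + 0.26·b = 132.6
P₂O₅: 0.5·a + 0.05·b = 125.49
Eliminate a: (row1) − 0.11/0.5·(row2) → 0.249·b = 104.992, so b = 421.6554.
Back-substitute: a = (132.6 − 0.26·421.6554) / 0.11 = 208.81446.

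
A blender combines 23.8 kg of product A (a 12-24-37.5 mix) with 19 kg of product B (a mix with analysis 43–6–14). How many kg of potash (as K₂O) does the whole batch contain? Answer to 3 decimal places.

11.585 kg K₂O

K₂O mass = 37.5%×23.8 + 14%×19 = 11.585 kg.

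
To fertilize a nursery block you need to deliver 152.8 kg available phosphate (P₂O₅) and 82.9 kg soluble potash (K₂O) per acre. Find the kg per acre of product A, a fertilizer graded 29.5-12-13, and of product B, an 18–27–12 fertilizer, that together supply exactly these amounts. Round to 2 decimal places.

195.51 kg product A, 479.03 kg product B

Let a = kg of product A, b = kg of product B (per acre).
P₂O₅: 0.12·a + 0.27·b = 152.8
K₂O: 0.13·a + 0.12·b = 82.9
Eliminate a: (row1) − 0.12/0.13·(row2) → 0.159231·b = 76.2769, so b = 479.034.
Back-substitute: a = (152.8 − 0.27·479.034) / 0.12 = 195.507.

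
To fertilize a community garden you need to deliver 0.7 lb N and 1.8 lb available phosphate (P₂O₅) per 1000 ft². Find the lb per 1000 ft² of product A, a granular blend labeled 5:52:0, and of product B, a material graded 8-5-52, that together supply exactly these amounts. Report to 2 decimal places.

2.79 lb product A, 7.01 lb product B

Per-1000 ft² balance (a = product A, b = product B):
N: 0.05·a + 0.08·b = 0.7
P₂O₅: 0.52·a + 0.05·b = 1.8
From row1: a = (0.7 − 0.08·b) / 0.05.
Into row2: 0.52·(0.7 − 0.08·b)/0.05 + 0.05·b = 1.8 → b = 7.00767, a = 2.78772.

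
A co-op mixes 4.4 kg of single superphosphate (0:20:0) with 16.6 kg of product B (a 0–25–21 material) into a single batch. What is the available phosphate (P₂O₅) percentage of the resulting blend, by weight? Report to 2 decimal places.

Total mass = 4.4 + 16.6 = 21 kg.
P₂O₅ mass = 20%×4.4 + 25%×16.6 = 5.03 kg.
% P₂O₅ = 5.03 / 21 = 23.9524%.

23.95% P₂O₅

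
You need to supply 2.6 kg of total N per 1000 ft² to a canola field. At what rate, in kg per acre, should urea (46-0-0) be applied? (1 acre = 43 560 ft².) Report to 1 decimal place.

Product per 1000 ft² = 2.6 / 46% = 5.65217 kg.
Convert to per acre: 5.65217 × 43.56 = 246.209 kg.

246.2 kg of product per acre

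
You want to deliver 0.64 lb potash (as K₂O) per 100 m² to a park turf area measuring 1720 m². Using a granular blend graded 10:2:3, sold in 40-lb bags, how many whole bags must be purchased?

Product per 100 m² = 0.64 / 3% = 21.3333 lb.
Total product = 21.3333 × 1720 / 100 = 366.933 lb.
Bags = ⌈366.933 / 40⌉ = 10.

10 bags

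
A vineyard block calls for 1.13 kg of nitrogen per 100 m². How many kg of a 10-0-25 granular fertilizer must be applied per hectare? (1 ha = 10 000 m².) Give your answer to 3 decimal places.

1130.000 kg of product per hectare

Product per 100 m² = 1.13 / 10% = 11.3 kg.
Convert to per hectare: 11.3 × 100 = 1130 kg.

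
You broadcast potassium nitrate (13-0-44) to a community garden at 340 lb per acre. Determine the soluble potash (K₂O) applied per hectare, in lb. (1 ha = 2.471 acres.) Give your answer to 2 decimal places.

K₂O per acre = 340 × 44% = 149.6 lb.
Convert to per hectare: 149.6 × 2.471 = 369.662 lb.

369.66 lb K₂O per hectare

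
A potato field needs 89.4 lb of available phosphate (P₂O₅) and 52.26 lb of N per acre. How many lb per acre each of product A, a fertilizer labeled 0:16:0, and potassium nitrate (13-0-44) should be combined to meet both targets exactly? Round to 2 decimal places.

558.75 lb product A, 402.00 lb potassium nitrate

Per-acre balance (a = product A, b = potassium nitrate):
P₂O₅: 0.16·a + 0·b = 89.4
N: 0·a + 0.13·b = 52.26
Solving simultaneously: a = 558.75, b = 402.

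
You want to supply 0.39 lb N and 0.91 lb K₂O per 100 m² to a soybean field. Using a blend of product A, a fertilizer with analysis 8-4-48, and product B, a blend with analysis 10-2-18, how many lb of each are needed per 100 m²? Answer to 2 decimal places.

With a, b = lb per 100 m² of product A and product B:
N: 0.08·a + 0.1·b = 0.39
K₂O: 0.48·a + 0.18·b = 0.91
Solving simultaneously: a = 0.619048, b = 3.40476.

0.62 lb product A, 3.40 lb product B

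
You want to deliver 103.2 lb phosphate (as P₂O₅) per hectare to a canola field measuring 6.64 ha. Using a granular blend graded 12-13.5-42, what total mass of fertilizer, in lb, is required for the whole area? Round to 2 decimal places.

Product per hectare = 103.2 / 13.5% = 764.444 lb.
Total product = 764.444 × 6.64 = 5075.911 lb.

5075.91 lb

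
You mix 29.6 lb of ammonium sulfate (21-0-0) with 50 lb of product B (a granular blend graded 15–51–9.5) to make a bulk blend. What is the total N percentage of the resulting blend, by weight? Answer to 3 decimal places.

17.231% N

Total mass = 29.6 + 50 = 79.6 lb.
N mass = 21%×29.6 + 15%×50 = 13.716 lb.
% N = 13.716 / 79.6 = 17.2312%.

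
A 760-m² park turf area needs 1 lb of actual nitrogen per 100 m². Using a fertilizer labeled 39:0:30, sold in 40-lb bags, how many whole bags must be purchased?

Product per 100 m² = 1 / 39% = 2.5641 lb.
Total product = 2.5641 × 760 / 100 = 19.4872 lb.
Bags = ⌈19.4872 / 40⌉ = 1.

1 bags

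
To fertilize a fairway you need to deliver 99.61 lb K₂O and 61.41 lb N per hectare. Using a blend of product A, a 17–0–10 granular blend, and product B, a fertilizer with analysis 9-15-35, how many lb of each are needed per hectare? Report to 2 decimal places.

Per-hectare balance (a = product A, b = product B):
K₂O: 0.1·a + 0.35·b = 99.61
N: 0.17·a + 0.09·b = 61.41
Eliminate a: (row1) − 0.1/0.17·(row2) → 0.297059·b = 63.4865, so b = 213.717.
Back-substitute: a = (99.61 − 0.35·213.717) / 0.1 = 248.091.

248.09 lb product A, 213.72 lb product B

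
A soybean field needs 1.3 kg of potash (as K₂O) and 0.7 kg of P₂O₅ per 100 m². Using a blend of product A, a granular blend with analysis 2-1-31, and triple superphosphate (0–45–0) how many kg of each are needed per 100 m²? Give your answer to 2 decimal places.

Per-100 m² balance (a = product A, b = triple superphosphate):
K₂O: 0.31·a + 0·b = 1.3
P₂O₅: 0.01·a + 0.45·b = 0.7
From row1: a = (1.3 − 0·b) / 0.31.
Into row2: 0.01·(1.3 − 0·b)/0.31 + 0.45·b = 0.7 → b = 1.46237, a = 4.19355.

4.19 kg product A, 1.46 kg triple superphosphate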